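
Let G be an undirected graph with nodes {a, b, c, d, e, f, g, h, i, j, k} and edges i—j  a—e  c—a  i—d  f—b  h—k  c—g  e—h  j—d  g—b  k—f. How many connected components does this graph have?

Starting from d we can reach d, i, j. That is one component of size 3.
Starting from a we can reach a, b, c, e, f, g, h, k. That is one component of size 8.
Total: 2 components.

2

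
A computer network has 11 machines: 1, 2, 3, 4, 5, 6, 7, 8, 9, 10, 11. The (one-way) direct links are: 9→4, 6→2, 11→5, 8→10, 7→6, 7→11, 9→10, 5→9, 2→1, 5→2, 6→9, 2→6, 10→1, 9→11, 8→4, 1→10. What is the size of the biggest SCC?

5

{2, 5, 6, 9, 11} are all mutually reachable — one SCC of size 5.
{1, 10} are all mutually reachable — one SCC of size 2.
{4} is an SCC by itself.
{7} is an SCC by itself.
{8} is an SCC by itself.
(and 1 more singleton SCC)
The largest has 5 vertices.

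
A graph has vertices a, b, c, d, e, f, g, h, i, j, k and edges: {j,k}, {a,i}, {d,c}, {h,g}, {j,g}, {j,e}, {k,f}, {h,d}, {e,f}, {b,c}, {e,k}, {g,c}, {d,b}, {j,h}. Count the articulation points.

1

Removing j increases the component count from 2 to 3, so j is a cut vertex.
By contrast removing d leaves 2 components; it is not a cut vertex. No other vertex is a cut vertex either.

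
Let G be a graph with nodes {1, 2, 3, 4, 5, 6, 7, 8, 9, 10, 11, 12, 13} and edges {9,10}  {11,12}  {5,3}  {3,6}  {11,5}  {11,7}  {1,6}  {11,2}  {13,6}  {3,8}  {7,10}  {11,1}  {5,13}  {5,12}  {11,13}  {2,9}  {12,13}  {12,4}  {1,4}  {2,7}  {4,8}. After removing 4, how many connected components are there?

1

With 4 gone, the remaining components are: {1, 2, 3, 5, 6, 7, 8, 9, 10, 11, 12, 13}.
That is 1 component.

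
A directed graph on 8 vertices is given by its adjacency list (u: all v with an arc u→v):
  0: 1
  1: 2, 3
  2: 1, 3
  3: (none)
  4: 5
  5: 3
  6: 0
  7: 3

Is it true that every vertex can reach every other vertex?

No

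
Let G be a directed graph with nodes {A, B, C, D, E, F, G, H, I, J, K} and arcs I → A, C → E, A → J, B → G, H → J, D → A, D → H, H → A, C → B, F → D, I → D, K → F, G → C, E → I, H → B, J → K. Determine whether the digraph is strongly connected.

From F we can reach every vertex (A, B, C, D, E, F, G, H, I, J, K), and every vertex can reach F (A, B, C, D, E, F, G, H, I, J, K). So the whole graph is one strongly connected component.

Yes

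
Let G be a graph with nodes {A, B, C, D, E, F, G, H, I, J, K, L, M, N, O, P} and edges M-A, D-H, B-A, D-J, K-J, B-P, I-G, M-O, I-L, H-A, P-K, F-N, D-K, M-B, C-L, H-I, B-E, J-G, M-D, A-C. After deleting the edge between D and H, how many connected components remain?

2

D and H are still connected via D-M-A-H, so the component count stays at 2.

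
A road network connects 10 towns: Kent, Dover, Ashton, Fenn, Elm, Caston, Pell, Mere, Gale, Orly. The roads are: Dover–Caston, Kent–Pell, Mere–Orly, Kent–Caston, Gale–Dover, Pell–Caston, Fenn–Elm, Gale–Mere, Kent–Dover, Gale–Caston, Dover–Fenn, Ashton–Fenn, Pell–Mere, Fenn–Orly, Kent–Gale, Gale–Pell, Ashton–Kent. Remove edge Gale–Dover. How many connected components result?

1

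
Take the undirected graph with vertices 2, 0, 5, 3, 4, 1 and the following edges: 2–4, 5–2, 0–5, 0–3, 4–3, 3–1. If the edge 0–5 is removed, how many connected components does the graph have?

1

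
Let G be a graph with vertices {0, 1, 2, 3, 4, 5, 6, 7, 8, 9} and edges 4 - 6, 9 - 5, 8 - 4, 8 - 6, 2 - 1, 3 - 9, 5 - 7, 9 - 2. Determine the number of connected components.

3

0 is isolated — a component by itself.
Starting from 4 we can reach 4, 6, 8. That is one component of size 3.
Starting from 1 we can reach 1, 2, 3, 5, 7, 9. That is one component of size 6.
Total: 3 components.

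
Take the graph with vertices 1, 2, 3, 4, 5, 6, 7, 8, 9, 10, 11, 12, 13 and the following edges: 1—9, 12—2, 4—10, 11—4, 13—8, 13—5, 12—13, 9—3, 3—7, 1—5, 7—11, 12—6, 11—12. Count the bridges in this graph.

5

The edges on the cycle 1-9-3-7-11-12-13-5-1 are not bridges since each lies on that cycle.
But removing 4—11 disconnects 4 from 11; removing 6—12 disconnects 6 from 12; removing 2—12 disconnects 2 from 12; removing 4—10 disconnects 4 from 10 — these are bridges.
In total 5 edges are bridges.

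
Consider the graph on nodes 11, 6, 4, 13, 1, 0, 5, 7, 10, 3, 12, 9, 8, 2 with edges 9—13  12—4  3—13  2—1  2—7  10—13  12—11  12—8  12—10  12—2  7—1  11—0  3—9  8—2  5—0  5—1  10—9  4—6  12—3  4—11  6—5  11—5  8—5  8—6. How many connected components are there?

Starting from 0 we can reach 0, 1, 2, 3, 4, 5, 6, 7, 8, 9, 10, 11, 12, 13. That is one component of size 14.
Total: 1 component.

1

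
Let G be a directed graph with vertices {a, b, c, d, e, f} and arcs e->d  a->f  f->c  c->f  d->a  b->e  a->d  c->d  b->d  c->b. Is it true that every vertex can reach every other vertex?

From a we can reach every vertex (a, b, c, d, e, f), and every vertex can reach a (a, b, c, d, e, f). So the whole graph is one strongly connected component.

Yes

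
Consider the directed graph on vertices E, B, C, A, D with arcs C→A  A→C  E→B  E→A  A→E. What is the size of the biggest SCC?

{A, C, E} are all mutually reachable — one SCC of size 3.
{D} is an SCC by itself.
{B} is an SCC by itself.
The largest has 3 vertices.

3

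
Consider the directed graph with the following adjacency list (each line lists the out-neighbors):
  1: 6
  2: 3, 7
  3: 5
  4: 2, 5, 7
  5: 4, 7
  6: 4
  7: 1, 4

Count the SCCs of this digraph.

{1, 2, 3, 4, 5, 6, 7} are all mutually reachable — one SCC of size 7.
That gives 1 strongly connected component.

1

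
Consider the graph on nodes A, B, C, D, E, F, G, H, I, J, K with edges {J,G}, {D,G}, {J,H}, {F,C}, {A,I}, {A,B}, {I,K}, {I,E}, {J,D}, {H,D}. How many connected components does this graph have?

3

Starting from C we can reach C, F. That is one component of size 2.
Starting from D we can reach D, G, H, J. That is one component of size 4.
Starting from A we can reach A, B, E, I, K. That is one component of size 5.
Total: 3 components.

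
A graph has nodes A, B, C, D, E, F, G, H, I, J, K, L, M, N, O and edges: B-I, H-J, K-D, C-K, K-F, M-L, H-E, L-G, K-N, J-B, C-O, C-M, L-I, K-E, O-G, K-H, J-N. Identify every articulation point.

Removing K increases the component count from 2 to 4, so K is a cut vertex.
By contrast removing C leaves 2 components; it is not a cut vertex. No other vertex is a cut vertex either.

K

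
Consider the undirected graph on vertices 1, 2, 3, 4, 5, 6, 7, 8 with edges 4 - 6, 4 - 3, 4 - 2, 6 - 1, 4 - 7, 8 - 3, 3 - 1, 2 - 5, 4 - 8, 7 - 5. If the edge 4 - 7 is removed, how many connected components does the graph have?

1

4 and 7 are still connected via 4-2-5-7, so the component count stays at 1.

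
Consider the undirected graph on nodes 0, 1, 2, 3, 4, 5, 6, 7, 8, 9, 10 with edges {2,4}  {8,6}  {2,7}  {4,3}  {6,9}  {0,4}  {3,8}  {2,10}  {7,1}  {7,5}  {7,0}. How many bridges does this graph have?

The edges on the cycle 2-7-0-4-2 are not bridges since each lies on that cycle.
But removing 4—3 disconnects 4 from 3; removing 9—6 disconnects 9 from 6; removing 7—5 disconnects 7 from 5; removing 3—8 disconnects 3 from 8 — these are bridges.
In total 7 edges are bridges.

7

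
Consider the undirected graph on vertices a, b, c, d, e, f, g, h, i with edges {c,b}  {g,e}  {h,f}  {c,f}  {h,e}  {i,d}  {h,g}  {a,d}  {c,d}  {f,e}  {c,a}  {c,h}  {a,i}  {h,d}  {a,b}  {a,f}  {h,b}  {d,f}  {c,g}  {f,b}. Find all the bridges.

none

The edges on the cycle c-h-g-e-f-a-c are not bridges since each lies on that cycle.
Every edge lies on some cycle, so there are no bridges.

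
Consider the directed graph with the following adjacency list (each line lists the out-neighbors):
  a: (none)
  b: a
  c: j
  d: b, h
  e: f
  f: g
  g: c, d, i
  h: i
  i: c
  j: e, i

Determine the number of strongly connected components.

3

{c, d, e, f, g, h, i, j} are all mutually reachable — one SCC of size 8.
{a} is an SCC by itself.
{b} is an SCC by itself.
That gives 3 strongly connected components.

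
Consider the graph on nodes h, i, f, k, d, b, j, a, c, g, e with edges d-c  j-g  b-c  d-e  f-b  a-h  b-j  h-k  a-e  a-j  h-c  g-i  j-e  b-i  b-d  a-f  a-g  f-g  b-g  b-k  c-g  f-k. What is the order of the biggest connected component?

11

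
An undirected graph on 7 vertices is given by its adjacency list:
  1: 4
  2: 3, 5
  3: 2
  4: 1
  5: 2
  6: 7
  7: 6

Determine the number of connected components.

Starting from 6 we can reach 6, 7. That is one component of size 2.
Starting from 1 we can reach 1, 4. That is one component of size 2.
Starting from 2 we can reach 2, 3, 5. That is one component of size 3.
Total: 3 components.

3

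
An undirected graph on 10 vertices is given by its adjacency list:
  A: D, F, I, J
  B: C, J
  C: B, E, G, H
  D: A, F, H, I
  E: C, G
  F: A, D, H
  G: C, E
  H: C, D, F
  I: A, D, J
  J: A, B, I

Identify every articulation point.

C

Removing C increases the component count from 1 to 2, so C is a cut vertex.
By contrast removing E leaves 1 component; it is not a cut vertex. No other vertex is a cut vertex either.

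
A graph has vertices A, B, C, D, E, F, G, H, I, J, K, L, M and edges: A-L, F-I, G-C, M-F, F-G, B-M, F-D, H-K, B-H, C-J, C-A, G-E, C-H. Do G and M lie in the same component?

From G we can reach A, B, C, D, E, F, G, H, I, J, K, L, M, which includes M.

Yes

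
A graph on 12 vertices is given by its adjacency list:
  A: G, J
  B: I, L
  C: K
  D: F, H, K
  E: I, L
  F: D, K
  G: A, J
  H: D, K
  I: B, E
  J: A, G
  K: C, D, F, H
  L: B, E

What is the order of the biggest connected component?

Starting from A we can reach A, G, J. That is one component of size 3.
Starting from B we can reach B, E, I, L. That is one component of size 4.
Starting from C we can reach C, D, F, H, K. That is one component of size 5.
The largest has 5 vertices.

5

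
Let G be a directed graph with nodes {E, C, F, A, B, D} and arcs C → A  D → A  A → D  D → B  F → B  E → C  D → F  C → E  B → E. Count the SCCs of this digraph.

{A, B, C, D, E, F} are all mutually reachable — one SCC of size 6.
That gives 1 strongly connected component.

1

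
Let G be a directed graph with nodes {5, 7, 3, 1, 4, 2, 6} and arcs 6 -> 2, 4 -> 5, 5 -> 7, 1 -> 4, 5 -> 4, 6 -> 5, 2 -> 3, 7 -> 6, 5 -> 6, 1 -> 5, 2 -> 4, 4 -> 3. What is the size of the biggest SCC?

5

{2, 4, 5, 6, 7} are all mutually reachable — one SCC of size 5.
{1} is an SCC by itself.
{3} is an SCC by itself.
The largest has 5 vertices.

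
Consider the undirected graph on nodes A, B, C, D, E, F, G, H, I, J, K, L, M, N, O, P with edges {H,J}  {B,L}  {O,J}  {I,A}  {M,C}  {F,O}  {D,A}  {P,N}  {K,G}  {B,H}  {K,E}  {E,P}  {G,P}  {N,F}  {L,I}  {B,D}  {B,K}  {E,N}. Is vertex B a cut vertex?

Yes

Deleting B raises the number of components from 2 to 3, so B is a cut vertex.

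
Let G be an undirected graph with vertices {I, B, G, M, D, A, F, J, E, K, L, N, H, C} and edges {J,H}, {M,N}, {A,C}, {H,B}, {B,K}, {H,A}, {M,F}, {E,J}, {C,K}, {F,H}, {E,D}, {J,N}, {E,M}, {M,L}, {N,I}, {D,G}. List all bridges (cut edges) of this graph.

The edges on the cycle H-B-K-C-A-H are not bridges since each lies on that cycle.
But removing G–D disconnects G from D; removing E–D disconnects E from D; removing L–M disconnects L from M; removing N–I disconnects N from I — these are bridges.

D-E, D-G, I-N, L-M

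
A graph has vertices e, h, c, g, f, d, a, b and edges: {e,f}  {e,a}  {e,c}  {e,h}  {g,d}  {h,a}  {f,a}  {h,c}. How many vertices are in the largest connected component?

b is isolated — a component by itself.
Starting from d we can reach d, g. That is one component of size 2.
Starting from a we can reach a, c, e, f, h. That is one component of size 5.
The largest has 5 vertices.

5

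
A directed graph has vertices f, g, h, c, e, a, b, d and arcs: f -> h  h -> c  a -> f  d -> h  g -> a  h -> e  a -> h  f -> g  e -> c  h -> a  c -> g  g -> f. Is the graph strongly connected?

No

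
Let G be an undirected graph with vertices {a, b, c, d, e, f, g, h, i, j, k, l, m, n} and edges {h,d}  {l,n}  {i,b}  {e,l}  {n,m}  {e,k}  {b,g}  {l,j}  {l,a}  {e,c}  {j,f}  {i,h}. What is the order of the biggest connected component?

Starting from b we can reach b, d, g, h, i. That is one component of size 5.
Starting from a we can reach a, c, e, f, j, k, l, m, n. That is one component of size 9.
The largest has 9 vertices.

9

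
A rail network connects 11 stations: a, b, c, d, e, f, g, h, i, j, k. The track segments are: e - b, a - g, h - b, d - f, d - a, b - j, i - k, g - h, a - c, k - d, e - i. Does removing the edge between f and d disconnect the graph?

Removing f - d leaves no path between f and d: the component count goes from 1 to 2. So it is a bridge.

Yes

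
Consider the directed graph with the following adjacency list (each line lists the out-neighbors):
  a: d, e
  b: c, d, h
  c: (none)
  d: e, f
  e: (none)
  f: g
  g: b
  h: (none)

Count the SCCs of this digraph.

{b, d, f, g} are all mutually reachable — one SCC of size 4.
{c} is an SCC by itself.
{h} is an SCC by itself.
{a} is an SCC by itself.
{e} is an SCC by itself.
That gives 5 strongly connected components.

5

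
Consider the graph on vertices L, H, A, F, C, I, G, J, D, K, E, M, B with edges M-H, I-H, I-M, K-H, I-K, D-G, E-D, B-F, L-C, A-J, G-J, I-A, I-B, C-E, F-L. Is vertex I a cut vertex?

Yes

Deleting I raises the number of components from 1 to 2, so I is a cut vertex.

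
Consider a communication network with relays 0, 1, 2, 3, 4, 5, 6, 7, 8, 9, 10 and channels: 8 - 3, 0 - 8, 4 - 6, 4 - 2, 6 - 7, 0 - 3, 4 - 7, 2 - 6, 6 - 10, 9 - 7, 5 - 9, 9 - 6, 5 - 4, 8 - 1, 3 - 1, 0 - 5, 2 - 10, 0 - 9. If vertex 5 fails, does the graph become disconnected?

No

Deleting 5 leaves 1 component (was 1) (its neighbors 0, 4, 9 remain connected to each other), so 5 is not a cut vertex.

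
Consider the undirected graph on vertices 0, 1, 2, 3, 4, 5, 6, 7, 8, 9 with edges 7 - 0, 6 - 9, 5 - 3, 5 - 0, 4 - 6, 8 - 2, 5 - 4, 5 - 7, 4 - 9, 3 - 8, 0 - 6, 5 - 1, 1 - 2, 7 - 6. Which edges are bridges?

none

The edges on the cycle 5-7-0-5 are not bridges since each lies on that cycle.
Every edge lies on some cycle, so there are no bridges.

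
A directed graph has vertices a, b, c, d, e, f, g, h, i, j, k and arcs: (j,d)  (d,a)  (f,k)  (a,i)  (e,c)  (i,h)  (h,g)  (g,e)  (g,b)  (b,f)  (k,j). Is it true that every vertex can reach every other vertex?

No

There is no directed path from e to h, so the graph is not strongly connected.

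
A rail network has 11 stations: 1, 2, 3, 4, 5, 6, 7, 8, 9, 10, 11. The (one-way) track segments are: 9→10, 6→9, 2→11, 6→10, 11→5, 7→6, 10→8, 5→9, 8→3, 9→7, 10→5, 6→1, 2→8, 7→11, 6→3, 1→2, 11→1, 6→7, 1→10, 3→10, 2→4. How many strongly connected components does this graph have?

{1, 2, 3, 5, 6, 7, 8, 9, 10, 11} are all mutually reachable — one SCC of size 10.
{4} is an SCC by itself.
That gives 2 strongly connected components.

2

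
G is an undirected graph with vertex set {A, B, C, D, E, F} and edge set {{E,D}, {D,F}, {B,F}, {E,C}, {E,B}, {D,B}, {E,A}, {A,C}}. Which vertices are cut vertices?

E

Removing E increases the component count from 1 to 2, so E is a cut vertex.
By contrast removing D leaves 1 component; it is not a cut vertex. No other vertex is a cut vertex either.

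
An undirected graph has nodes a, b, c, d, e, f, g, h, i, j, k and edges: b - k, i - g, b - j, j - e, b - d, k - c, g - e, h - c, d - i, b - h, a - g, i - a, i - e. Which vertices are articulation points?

b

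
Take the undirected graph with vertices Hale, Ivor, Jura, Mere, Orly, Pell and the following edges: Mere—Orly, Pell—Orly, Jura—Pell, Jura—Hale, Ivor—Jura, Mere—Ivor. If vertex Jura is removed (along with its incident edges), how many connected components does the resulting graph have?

With Jura gone, the remaining components are: {Hale}; {Ivor, Mere, Orly, Pell}.
That is 2 components.

2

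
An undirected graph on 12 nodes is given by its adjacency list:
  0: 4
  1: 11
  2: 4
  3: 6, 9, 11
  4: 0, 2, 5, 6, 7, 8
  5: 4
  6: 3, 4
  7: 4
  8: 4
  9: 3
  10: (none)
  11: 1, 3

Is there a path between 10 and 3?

No

The component containing 10 is {10}, and 3 is not in it.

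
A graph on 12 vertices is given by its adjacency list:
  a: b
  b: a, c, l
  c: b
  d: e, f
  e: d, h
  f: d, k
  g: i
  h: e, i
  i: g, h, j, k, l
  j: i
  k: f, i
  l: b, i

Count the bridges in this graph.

The edges on the cycle e-d-f-k-i-h-e are not bridges since each lies on that cycle.
But removing i-l disconnects i from l; removing a-b disconnects a from b; removing l-b disconnects l from b; removing j-i disconnects j from i — these are bridges.
In total 6 edges are bridges.

6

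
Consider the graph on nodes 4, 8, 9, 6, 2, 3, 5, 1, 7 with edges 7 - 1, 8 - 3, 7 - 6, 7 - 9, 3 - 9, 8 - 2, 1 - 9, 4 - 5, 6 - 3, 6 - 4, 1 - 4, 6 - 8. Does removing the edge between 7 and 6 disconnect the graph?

After removing 7 - 6, the path 7-1-4-6 still connects them, so the edge is not a bridge.

No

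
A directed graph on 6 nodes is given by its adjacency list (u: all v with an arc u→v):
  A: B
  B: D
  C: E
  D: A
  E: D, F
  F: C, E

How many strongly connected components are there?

{A, B, D} are all mutually reachable — one SCC of size 3.
{C, E, F} are all mutually reachable — one SCC of size 3.
That gives 2 strongly connected components.

2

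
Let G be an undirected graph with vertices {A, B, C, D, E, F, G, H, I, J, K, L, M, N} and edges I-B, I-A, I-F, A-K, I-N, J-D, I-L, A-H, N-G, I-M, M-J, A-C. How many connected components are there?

2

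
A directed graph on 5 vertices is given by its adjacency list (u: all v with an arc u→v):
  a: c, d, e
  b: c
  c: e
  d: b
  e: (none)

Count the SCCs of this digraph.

5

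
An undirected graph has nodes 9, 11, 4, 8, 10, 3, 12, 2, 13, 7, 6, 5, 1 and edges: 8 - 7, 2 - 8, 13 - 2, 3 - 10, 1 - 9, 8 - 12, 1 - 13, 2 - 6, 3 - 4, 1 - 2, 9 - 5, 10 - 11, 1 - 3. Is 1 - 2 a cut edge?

No

After removing 1 - 2, the path 1-13-2 still connects them, so the edge is not a bridge.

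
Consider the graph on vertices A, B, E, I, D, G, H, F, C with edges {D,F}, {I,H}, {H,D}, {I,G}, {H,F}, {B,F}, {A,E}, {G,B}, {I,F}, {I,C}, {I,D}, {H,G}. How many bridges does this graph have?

2

The edges on the cycle I-H-D-I are not bridges since each lies on that cycle.
But removing I - C disconnects I from C; removing E - A disconnects E from A — these are bridges.
That makes 2 bridges.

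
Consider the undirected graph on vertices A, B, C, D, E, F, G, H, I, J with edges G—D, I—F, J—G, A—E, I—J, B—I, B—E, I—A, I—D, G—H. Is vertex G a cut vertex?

Yes

Deleting G raises the number of components from 2 to 3, so G is a cut vertex.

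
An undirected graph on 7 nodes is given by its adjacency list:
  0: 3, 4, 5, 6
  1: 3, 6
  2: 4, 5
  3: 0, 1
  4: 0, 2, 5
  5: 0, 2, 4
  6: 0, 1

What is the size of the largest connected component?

7

Starting from 0 we can reach 0, 1, 2, 3, 4, 5, 6. That is one component of size 7.
The largest has 7 vertices.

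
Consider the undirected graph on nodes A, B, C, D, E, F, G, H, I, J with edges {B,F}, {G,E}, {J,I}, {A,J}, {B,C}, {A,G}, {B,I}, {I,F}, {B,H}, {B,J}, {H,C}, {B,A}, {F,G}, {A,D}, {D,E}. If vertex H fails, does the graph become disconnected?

No

Deleting H leaves 1 component (was 1) (its neighbors B, C remain connected to each other), so H is not a cut vertex.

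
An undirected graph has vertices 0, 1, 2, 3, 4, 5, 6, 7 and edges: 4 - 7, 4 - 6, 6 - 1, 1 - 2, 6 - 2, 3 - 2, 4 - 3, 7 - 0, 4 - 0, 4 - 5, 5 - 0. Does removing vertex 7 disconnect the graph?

No

Deleting 7 leaves 1 component (was 1) (its neighbors 0, 4 remain connected to each other), so 7 is not a cut vertex.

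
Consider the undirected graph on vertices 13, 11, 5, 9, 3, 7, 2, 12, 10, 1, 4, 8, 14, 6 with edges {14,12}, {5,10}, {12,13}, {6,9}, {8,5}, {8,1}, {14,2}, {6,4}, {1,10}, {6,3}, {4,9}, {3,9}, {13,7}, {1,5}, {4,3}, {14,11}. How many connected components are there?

Starting from 3 we can reach 3, 4, 6, 9. That is one component of size 4.
Starting from 1 we can reach 1, 5, 8, 10. That is one component of size 4.
Starting from 2 we can reach 2, 7, 11, 12, 13, 14. That is one component of size 6.
Total: 3 components.

3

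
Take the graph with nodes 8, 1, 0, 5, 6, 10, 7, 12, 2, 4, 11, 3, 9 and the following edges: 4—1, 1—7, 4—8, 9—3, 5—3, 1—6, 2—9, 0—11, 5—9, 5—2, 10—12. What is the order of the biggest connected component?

Starting from 0 we can reach 0, 11. That is one component of size 2.
Starting from 10 we can reach 10, 12. That is one component of size 2.
Starting from 2 we can reach 2, 3, 5, 9. That is one component of size 4.
Starting from 1 we can reach 1, 4, 6, 7, 8. That is one component of size 5.
The largest has 5 vertices.

5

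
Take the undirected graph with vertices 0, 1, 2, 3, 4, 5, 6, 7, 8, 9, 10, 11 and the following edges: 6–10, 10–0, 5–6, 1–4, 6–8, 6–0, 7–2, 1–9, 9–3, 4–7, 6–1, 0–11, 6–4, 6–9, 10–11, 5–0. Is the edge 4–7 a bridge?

Yes

Removing 4–7 leaves no path between 4 and 7: the component count goes from 1 to 2. So it is a bridge.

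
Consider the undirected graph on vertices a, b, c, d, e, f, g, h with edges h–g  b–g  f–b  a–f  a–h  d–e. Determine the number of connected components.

c is isolated — a component by itself.
Starting from d we can reach d, e. That is one component of size 2.
Starting from a we can reach a, b, f, g, h. That is one component of size 5.
Total: 3 components.

3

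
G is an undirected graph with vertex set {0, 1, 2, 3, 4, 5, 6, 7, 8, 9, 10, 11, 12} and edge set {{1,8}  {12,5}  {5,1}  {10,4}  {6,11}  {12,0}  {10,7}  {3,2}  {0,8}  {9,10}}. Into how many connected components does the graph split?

Starting from 6 we can reach 6, 11. That is one component of size 2.
Starting from 2 we can reach 2, 3. That is one component of size 2.
Starting from 4 we can reach 4, 7, 9, 10. That is one component of size 4.
Starting from 0 we can reach 0, 1, 5, 8, 12. That is one component of size 5.
Total: 4 components.

4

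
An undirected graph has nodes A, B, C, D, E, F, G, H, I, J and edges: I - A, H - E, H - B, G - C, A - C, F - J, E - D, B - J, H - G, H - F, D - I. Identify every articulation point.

Removing H increases the component count from 1 to 2, so H is a cut vertex.
By contrast removing J leaves 1 component; it is not a cut vertex. No other vertex is a cut vertex either.

H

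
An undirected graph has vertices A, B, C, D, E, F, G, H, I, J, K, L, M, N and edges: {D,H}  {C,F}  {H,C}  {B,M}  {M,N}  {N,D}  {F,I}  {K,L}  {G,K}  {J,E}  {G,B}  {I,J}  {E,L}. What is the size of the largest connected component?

A is isolated — a component by itself.
Starting from B we can reach B, C, D, E, F, G, H, I, J, K, L, M, N. That is one component of size 13.
The largest has 13 vertices.

13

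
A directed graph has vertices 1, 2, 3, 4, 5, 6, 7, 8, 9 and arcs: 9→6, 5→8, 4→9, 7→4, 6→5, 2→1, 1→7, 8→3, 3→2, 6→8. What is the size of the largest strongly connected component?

9

{1, 2, 3, 4, 5, 6, 7, 8, 9} are all mutually reachable — one SCC of size 9.
The largest has 9 vertices.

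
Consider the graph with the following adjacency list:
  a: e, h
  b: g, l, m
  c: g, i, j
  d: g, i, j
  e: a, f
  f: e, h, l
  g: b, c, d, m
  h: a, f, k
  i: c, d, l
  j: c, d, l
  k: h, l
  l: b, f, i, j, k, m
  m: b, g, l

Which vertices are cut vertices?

Removing l increases the component count from 1 to 2, so l is a cut vertex.
By contrast removing h leaves 1 component; it is not a cut vertex. No other vertex is a cut vertex either.

l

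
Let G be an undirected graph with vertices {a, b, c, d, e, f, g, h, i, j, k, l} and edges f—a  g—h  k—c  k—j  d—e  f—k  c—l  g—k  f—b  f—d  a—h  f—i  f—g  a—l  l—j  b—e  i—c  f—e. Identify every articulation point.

f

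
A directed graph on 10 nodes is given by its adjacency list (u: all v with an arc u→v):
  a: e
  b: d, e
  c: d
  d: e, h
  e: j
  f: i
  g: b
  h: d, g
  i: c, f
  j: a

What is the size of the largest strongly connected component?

{b, d, g, h} are all mutually reachable — one SCC of size 4.
{a, e, j} are all mutually reachable — one SCC of size 3.
{f, i} are all mutually reachable — one SCC of size 2.
{c} is an SCC by itself.
The largest has 4 vertices.

4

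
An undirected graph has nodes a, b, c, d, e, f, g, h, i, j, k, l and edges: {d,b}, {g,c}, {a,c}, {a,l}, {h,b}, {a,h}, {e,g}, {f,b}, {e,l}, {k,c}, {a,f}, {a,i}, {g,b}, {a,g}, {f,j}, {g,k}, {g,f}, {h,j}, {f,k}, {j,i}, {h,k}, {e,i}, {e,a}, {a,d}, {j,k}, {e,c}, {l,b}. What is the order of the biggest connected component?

Starting from a we can reach a, b, c, d, e, f, g, h, i, j, k, l. That is one component of size 12.
The largest has 12 vertices.

12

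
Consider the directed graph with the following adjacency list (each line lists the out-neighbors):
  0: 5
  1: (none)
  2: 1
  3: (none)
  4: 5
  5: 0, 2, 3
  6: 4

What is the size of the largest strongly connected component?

2

{0, 5} are all mutually reachable — one SCC of size 2.
{1} is an SCC by itself.
{6} is an SCC by itself.
{3} is an SCC by itself.
{4} is an SCC by itself.
(and 1 more singleton SCC)
The largest has 2 vertices.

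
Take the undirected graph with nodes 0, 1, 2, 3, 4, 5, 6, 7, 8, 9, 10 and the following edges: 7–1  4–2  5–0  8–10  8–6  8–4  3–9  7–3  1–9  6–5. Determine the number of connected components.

2

Starting from 1 we can reach 1, 3, 7, 9. That is one component of size 4.
Starting from 0 we can reach 0, 2, 4, 5, 6, 8, 10. That is one component of size 7.
Total: 2 components.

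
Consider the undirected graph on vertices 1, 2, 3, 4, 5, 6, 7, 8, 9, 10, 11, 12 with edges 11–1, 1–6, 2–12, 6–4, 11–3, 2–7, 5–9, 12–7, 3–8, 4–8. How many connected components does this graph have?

10 is isolated — a component by itself.
Starting from 5 we can reach 5, 9. That is one component of size 2.
Starting from 2 we can reach 2, 7, 12. That is one component of size 3.
Starting from 1 we can reach 1, 3, 4, 6, 8, 11. That is one component of size 6.
Total: 4 components.

4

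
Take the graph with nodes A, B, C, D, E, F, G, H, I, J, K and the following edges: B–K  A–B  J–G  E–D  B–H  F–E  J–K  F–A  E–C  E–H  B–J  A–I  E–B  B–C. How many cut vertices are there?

4

Removing A increases the component count from 1 to 2, so A is a cut vertex.
Removing B increases the component count from 1 to 2, so B is a cut vertex.
Removing E increases the component count from 1 to 2, so E is a cut vertex.
Likewise J is a cut vertex.
By contrast removing F leaves 1 component; it is not a cut vertex. No other vertex is a cut vertex either.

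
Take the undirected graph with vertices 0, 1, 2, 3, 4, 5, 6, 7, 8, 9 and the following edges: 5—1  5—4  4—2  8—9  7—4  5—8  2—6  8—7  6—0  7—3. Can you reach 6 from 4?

From 4 we can reach 0, 1, 2, 3, 4, 5, 6, 7, 8, 9, which includes 6.

Yes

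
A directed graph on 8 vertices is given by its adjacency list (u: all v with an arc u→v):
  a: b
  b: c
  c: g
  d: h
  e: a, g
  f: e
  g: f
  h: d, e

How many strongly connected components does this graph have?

{a, b, c, e, f, g} are all mutually reachable — one SCC of size 6.
{d, h} are all mutually reachable — one SCC of size 2.
That gives 2 strongly connected components.

2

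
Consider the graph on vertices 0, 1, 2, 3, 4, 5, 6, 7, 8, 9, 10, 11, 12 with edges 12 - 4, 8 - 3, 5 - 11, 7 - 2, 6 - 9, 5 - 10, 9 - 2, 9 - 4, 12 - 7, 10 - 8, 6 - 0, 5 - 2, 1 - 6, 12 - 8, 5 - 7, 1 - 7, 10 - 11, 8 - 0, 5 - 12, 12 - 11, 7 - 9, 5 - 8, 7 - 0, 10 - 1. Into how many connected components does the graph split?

1

Starting from 0 we can reach 0, 1, 2, 3, 4, 5, 6, 7, 8, 9, 10, 11, 12. That is one component of size 13.
Total: 1 component.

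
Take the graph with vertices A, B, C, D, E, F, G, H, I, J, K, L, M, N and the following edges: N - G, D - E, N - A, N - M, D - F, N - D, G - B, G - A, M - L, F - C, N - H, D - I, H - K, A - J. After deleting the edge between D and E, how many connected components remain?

2

Before removal there is 1 component.
D - E is a bridge — removing it separates D's side from E's side.
After removal: 2 components.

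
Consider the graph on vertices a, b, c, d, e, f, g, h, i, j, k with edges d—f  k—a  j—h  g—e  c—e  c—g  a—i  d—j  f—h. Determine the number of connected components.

b is isolated — a component by itself.
Starting from c we can reach c, e, g. That is one component of size 3.
Starting from a we can reach a, i, k. That is one component of size 3.
Starting from d we can reach d, f, h, j. That is one component of size 4.
Total: 4 components.

4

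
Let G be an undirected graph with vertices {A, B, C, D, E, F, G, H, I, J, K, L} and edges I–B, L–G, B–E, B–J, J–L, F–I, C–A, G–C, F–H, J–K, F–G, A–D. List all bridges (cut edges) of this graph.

The edges on the cycle F-I-B-J-L-G-F are not bridges since each lies on that cycle.
But removing A–D disconnects A from D; removing F–H disconnects F from H; removing K–J disconnects K from J; removing A–C disconnects A from C — these are bridges.
In total 6 edges are bridges.

A-C, A-D, B-E, C-G, F-H, J-K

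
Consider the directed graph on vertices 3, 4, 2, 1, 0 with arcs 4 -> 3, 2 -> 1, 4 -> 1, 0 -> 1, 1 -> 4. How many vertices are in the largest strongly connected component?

{1, 4} are all mutually reachable — one SCC of size 2.
{2} is an SCC by itself.
{0} is an SCC by itself.
{3} is an SCC by itself.
The largest has 2 vertices.

2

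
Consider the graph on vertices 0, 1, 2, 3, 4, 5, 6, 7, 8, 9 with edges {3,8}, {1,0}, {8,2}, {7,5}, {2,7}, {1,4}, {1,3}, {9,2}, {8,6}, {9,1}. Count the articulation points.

4

Removing 1 increases the component count from 1 to 3, so 1 is a cut vertex.
Removing 2 increases the component count from 1 to 2, so 2 is a cut vertex.
Removing 7 increases the component count from 1 to 2, so 7 is a cut vertex.
Likewise 8 is a cut vertex.
By contrast removing 5 leaves 1 component; it is not a cut vertex. No other vertex is a cut vertex either.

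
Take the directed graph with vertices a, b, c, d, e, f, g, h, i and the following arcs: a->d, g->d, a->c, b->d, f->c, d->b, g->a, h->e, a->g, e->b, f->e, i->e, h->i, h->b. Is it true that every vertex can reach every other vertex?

There is no directed path from i to c, so the graph is not strongly connected.

No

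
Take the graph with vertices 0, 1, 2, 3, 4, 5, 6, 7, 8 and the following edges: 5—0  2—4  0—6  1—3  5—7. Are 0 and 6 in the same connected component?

Yes

From 0 we can reach 0, 5, 6, 7, which includes 6.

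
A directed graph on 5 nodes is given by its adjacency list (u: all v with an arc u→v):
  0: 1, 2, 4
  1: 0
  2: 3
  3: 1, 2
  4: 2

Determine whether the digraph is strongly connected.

From 3 we can reach every vertex (0, 1, 2, 3, 4), and every vertex can reach 3 (0, 1, 2, 3, 4). So the whole graph is one strongly connected component.

Yes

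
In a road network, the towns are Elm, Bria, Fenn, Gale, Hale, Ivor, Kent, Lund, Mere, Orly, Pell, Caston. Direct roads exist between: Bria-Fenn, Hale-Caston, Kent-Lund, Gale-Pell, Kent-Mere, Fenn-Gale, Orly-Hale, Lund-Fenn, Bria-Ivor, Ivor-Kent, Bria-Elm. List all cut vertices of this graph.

Removing Bria increases the component count from 2 to 3, so Bria is a cut vertex.
Removing Fenn increases the component count from 2 to 3, so Fenn is a cut vertex.
Removing Gale increases the component count from 2 to 3, so Gale is a cut vertex.
Likewise Hale, Kent are cut vertices.
By contrast removing Pell leaves 2 components; it is not a cut vertex. No other vertex is a cut vertex either.

Bria, Fenn, Gale, Hale, Kent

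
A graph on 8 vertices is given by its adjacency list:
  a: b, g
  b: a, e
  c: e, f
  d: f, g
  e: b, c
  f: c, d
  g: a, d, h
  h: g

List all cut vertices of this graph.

g

Removing g increases the component count from 1 to 2, so g is a cut vertex.
By contrast removing f leaves 1 component; it is not a cut vertex. No other vertex is a cut vertex either.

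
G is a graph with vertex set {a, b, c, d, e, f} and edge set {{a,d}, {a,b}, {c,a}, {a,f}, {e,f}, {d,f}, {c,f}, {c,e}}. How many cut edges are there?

The edges on the cycle c-a-d-f-c are not bridges since each lies on that cycle.
But removing b–a disconnects b from a — this is a bridge.

1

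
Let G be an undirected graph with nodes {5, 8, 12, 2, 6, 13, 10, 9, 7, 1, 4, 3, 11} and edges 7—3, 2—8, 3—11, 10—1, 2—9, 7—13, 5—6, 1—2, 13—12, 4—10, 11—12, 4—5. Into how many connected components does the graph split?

Starting from 3 we can reach 3, 7, 11, 12, 13. That is one component of size 5.
Starting from 1 we can reach 1, 2, 4, 5, 6, 8, 9, 10. That is one component of size 8.
Total: 2 components.

2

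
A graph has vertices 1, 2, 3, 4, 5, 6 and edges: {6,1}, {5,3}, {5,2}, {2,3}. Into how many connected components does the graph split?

3

4 is isolated — a component by itself.
Starting from 1 we can reach 1, 6. That is one component of size 2.
Starting from 2 we can reach 2, 3, 5. That is one component of size 3.
Total: 3 components.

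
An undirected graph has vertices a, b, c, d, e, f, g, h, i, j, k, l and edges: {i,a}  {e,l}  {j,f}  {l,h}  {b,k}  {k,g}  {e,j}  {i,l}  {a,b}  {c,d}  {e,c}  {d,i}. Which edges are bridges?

The edges on the cycle e-c-d-i-l-e are not bridges since each lies on that cycle.
But removing e—j disconnects e from j; removing f—j disconnects f from j; removing k—b disconnects k from b; removing k—g disconnects k from g — these are bridges.
In total 7 edges are bridges.

a-b, a-i, b-k, e-j, f-j, g-k, h-l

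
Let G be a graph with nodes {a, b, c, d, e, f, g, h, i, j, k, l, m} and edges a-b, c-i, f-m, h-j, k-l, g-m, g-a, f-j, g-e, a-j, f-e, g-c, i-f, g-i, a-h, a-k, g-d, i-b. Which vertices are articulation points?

a, g, k

Removing a increases the component count from 1 to 2, so a is a cut vertex.
Removing g increases the component count from 1 to 2, so g is a cut vertex.
Removing k increases the component count from 1 to 2, so k is a cut vertex.
By contrast removing c leaves 1 component; it is not a cut vertex. No other vertex is a cut vertex either.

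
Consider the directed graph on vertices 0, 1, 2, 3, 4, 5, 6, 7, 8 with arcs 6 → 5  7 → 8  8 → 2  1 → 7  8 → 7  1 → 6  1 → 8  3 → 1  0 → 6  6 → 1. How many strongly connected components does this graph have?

7

{7, 8} are all mutually reachable — one SCC of size 2.
{1, 6} are all mutually reachable — one SCC of size 2.
{0} is an SCC by itself.
{5} is an SCC by itself.
{2} is an SCC by itself.
(and 2 more singleton SCCs)
That gives 7 strongly connected components.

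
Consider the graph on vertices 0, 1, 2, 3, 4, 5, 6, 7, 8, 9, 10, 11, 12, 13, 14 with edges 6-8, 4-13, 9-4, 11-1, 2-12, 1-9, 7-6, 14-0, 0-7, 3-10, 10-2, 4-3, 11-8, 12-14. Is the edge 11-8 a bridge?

No

After removing 11-8, the path 11-1-9-4-3-10-2-12-14-0-7-6-8 still connects them, so the edge is not a bridge.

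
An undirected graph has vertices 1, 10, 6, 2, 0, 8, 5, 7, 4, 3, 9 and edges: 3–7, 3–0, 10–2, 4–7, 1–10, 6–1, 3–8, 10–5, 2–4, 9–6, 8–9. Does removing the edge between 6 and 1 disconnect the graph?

No

After removing 6–1, the path 6-9-8-3-7-4-2-10-1 still connects them, so the edge is not a bridge.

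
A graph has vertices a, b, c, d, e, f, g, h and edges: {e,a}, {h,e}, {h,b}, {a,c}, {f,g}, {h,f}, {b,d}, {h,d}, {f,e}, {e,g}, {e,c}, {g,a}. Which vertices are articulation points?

Removing h increases the component count from 1 to 2, so h is a cut vertex.
By contrast removing c leaves 1 component; it is not a cut vertex. No other vertex is a cut vertex either.

h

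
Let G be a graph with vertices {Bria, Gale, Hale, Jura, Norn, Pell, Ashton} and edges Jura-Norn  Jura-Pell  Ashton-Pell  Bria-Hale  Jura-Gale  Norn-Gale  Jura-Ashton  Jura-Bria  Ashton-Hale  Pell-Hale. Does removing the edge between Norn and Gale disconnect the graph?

After removing Norn-Gale, the path Norn-Jura-Gale still connects them, so the edge is not a bridge.

No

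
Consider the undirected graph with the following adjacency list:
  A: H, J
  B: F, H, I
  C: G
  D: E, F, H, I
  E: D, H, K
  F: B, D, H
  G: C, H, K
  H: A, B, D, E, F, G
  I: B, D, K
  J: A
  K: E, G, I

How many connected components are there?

1

Starting from A we can reach A, B, C, D, E, F, G, H, I, J, K. That is one component of size 11.
Total: 1 component.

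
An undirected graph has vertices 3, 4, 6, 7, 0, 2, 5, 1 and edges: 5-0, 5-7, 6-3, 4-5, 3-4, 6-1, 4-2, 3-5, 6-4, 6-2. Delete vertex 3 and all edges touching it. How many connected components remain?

With 3 gone, the remaining components are: {0, 1, 2, 4, 5, 6, 7}.
That is 1 component.

1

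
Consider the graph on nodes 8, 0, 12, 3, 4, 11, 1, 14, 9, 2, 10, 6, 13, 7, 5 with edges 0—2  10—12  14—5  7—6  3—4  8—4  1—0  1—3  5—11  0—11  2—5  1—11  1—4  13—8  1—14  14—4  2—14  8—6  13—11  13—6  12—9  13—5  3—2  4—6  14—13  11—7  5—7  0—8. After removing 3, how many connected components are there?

2

With 3 gone, the remaining components are: {9, 10, 12}; {0, 1, 2, 4, 5, 6, 7, 8, 11, 13, 14}.
That is 2 components.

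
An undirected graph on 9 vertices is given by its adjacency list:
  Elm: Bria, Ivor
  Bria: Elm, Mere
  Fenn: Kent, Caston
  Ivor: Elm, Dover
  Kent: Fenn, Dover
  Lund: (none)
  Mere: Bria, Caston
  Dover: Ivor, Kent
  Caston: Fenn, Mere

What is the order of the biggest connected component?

8

Lund is isolated — a component by itself.
Starting from Elm we can reach Elm, Bria, Fenn, Ivor, Kent, Mere, Dover, Caston. That is one component of size 8.
The largest has 8 vertices.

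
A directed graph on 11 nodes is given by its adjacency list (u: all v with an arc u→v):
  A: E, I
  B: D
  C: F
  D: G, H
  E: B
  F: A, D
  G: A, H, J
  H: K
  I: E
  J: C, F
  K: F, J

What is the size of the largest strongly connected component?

11

{A, B, C, D, E, F, G, H, I, J, K} are all mutually reachable — one SCC of size 11.
The largest has 11 vertices.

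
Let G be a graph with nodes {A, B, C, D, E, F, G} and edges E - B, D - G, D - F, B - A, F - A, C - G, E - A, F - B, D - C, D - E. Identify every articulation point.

D

Removing D increases the component count from 1 to 2, so D is a cut vertex.
By contrast removing A leaves 1 component; it is not a cut vertex. No other vertex is a cut vertex either.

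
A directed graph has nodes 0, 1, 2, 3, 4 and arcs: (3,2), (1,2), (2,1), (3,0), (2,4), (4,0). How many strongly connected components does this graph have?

4

{1, 2} are all mutually reachable — one SCC of size 2.
{3} is an SCC by itself.
{0} is an SCC by itself.
{4} is an SCC by itself.
That gives 4 strongly connected components.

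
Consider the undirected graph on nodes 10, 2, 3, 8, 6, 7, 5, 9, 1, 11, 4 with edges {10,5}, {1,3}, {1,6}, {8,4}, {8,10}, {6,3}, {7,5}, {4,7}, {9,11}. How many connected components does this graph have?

2 is isolated — a component by itself.
Starting from 9 we can reach 9, 11. That is one component of size 2.
Starting from 1 we can reach 1, 3, 6. That is one component of size 3.
Starting from 4 we can reach 4, 5, 7, 8, 10. That is one component of size 5.
Total: 4 components.

4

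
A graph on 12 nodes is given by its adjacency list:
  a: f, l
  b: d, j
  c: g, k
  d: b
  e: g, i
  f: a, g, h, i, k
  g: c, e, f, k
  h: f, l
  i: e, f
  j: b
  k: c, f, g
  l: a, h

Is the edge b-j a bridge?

Removing b-j leaves no path between b and j: the component count goes from 2 to 3. So it is a bridge.

Yes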